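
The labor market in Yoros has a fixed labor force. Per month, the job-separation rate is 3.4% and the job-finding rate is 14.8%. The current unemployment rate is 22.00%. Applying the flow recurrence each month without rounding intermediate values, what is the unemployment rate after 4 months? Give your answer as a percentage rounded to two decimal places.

With a fixed labor force, u_{t+1} = u_t + s·(1−u_t) − f·u_t = u_t·(1−s−f) + s.
Here 1−s−f = 0.818 and s = 0.034.
u_1 = 0.220000 × 0.818 + 0.034 = 0.213960.
u_2 = 0.213960 × 0.818 + 0.034 = 0.209019.
u_3 = 0.209019 × 0.818 + 0.034 = 0.204978.
u_4 = 0.204978 × 0.818 + 0.034 = 0.201672.

Unemployment rate after four months ≈ 20.17%.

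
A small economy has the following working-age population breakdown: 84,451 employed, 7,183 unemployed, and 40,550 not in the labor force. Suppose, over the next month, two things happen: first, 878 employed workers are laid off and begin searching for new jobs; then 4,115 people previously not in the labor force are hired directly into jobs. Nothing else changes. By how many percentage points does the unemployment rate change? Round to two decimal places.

The unemployment rate changes by +0.58 percentage points.

Initially, labor force = 84,451 + 7,183 = 91,634, so u = 7,183/91,634 = 7.84%.
After the first change, employed falls and unemployed rises by 878; labor force unchanged → E = 83,573, U = 8,061, labor force = 91,634.
After the second change, employed and labor force both rise by 4,115; unemployed unchanged → E = 87,688, U = 8,061, labor force = 95,749.
New unemployment rate = 8,061 / 95,749 = 8.42%.
Change = 8.42% − 7.84% = +0.58 percentage points.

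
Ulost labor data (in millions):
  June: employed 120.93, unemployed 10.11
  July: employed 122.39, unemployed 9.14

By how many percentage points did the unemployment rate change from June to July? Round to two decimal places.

The unemployment rate changed by −0.77 percentage points.

June: labor force = 120.93 + 10.11 = 131.04; u = 10.11/131.04 = 7.72%.
July: labor force = 122.39 + 9.14 = 131.53; u = 9.14/131.53 = 6.95%.
Change = 6.95% − 7.72% = −0.77 pp.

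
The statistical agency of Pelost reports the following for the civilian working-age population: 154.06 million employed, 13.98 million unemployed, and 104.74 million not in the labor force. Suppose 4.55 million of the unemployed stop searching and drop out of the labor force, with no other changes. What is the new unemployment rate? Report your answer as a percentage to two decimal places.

New unemployment rate ≈ 5.77%.

Initially, labor force = 154.06 + 13.98 = 168.04 million, so u = 13.98/168.04 = 8.32%.
After the change, unemployed and labor force both fall by 4.55 → E = 154.06, U = 9.43, labor force = 163.49 million.
New unemployment rate = 9.43 / 163.49 = 5.77%.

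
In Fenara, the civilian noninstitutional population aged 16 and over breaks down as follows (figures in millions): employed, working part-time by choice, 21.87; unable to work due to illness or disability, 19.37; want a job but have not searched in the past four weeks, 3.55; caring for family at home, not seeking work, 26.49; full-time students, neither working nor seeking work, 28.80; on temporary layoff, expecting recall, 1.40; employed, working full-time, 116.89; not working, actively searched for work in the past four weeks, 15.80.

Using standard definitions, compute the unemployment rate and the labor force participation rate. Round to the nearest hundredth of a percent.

Unemployment rate ≈ 11.03%; labor force participation rate ≈ 66.60%.

Employed = 21.87 + 116.89 = 138.76 million.
Unemployed = 1.40 + 15.80 = 17.20 million (jobless and actively searching, or on temporary layoff).
Labor force = 138.76 + 17.20 = 155.96 million.
Not in labor force = 19.37 + 3.55 + 26.49 + 28.80 = 78.21 million (those not working and not actively searching are outside the labor force — including those who want a job but have given up searching).
Civilian working-age population = 155.96 + 78.21 = 234.17 million.
Unemployment rate = 17.20 / 155.96 = 11.03%.
Labor force participation rate = 155.96 / 234.17 = 66.60%.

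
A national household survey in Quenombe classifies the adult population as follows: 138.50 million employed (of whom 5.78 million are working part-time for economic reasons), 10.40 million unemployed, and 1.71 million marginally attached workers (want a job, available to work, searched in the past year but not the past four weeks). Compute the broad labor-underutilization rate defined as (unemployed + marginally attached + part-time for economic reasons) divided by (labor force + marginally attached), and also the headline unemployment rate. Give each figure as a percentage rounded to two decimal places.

Broad underutilization rate ≈ 11.88%; headline unemployment rate ≈ 6.98%.

Labor force = 138.50 + 10.40 = 148.90 million.
Numerator = 10.40 + 1.71 + 5.78 = 17.89 million.
Denominator = 148.90 + 1.71 = 150.61 million.
Broad rate = 17.89 / 150.61 = 11.88%.
Headline unemployment rate = 10.40 / 148.90 = 6.98%.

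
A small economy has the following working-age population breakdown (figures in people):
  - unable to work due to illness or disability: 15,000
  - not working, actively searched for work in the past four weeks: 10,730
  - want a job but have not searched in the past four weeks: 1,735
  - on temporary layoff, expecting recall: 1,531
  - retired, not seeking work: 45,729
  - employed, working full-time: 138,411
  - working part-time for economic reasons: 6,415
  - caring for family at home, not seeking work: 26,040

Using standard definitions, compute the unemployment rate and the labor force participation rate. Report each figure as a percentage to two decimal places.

Unemployment rate ≈ 7.81%; labor force participation rate ≈ 63.96%.

Employed = 138,411 + 6,415 = 144,826 (anyone who worked, including part-time for economic reasons, counts as employed).
Unemployed = 10,730 + 1,531 = 12,261 (jobless and actively searching, or on temporary layoff).
Labor force = 144,826 + 12,261 = 157,087.
Not in labor force = 15,000 + 1,735 + 45,729 + 26,040 = 88,504 (those not working and not actively searching are outside the labor force — including those who want a job but have given up searching).
Civilian working-age population = 157,087 + 88,504 = 245,591.
Unemployment rate = 12,261 / 157,087 = 7.81%.
Labor force participation rate = 157,087 / 245,591 = 63.96%.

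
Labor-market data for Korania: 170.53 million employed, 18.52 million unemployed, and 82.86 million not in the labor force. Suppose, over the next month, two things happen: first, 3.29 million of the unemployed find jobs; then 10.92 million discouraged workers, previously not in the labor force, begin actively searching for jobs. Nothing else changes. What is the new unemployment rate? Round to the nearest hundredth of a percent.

Initially, labor force = 170.53 + 18.52 = 189.05 million, so u = 18.52/189.05 = 9.80%.
After the first change, unemployed falls and employed rises by 3.29; labor force unchanged → E = 173.82, U = 15.23, labor force = 189.05 million.
After the second change, unemployed and labor force both rise by 10.92 → E = 173.82, U = 26.15, labor force = 199.97 million.
New unemployment rate = 26.15 / 199.97 = 13.08%.

New unemployment rate ≈ 13.08%.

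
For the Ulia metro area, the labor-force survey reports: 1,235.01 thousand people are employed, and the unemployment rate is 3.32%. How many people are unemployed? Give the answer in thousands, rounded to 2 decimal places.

Let U be the number unemployed. The labor force is E + U, and U/(E+U) = 0.0332.
So U = 0.0332 × 1,235.01 / (1 − 0.0332) = 41.0023 / 0.9668 ≈ 42.41 thousand.

About 42.41 thousand are unemployed.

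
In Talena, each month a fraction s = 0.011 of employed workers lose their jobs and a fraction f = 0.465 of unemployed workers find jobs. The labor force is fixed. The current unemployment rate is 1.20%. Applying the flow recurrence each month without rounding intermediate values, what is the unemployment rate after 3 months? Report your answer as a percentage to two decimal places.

With a fixed labor force, u_{t+1} = u_t + s·(1−u_t) − f·u_t = u_t·(1−s−f) + s.
Here 1−s−f = 0.524 and s = 0.011.
u_1 = 0.012000 × 0.524 + 0.011 = 0.017288.
u_2 = 0.017288 × 0.524 + 0.011 = 0.020059.
u_3 = 0.020059 × 0.524 + 0.011 = 0.021511.

Unemployment rate after three months ≈ 2.15%.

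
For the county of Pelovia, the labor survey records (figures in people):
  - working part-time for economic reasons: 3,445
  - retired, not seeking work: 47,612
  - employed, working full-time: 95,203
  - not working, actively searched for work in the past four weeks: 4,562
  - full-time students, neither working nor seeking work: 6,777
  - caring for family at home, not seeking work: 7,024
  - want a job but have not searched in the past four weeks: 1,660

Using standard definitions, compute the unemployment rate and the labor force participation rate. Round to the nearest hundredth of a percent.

Unemployment rate ≈ 4.42%; labor force participation rate ≈ 62.07%.

Employed = 3,445 + 95,203 = 98,648 (anyone who worked, including part-time for economic reasons, counts as employed).
Unemployed = 4,562.
Labor force = 98,648 + 4,562 = 103,210.
Not in labor force = 47,612 + 6,777 + 7,024 + 1,660 = 63,073 (those not working and not actively searching are outside the labor force — including those who want a job but have given up searching).
Civilian working-age population = 103,210 + 63,073 = 166,283.
Unemployment rate = 4,562 / 103,210 = 4.42%.
Labor force participation rate = 103,210 / 166,283 = 62.07%.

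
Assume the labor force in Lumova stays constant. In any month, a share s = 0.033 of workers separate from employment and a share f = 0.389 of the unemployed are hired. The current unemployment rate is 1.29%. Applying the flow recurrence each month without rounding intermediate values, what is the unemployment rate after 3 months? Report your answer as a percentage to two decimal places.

With a fixed labor force, u_{t+1} = u_t + s·(1−u_t) − f·u_t = u_t·(1−s−f) + s.
Here 1−s−f = 0.578 and s = 0.033.
u_1 = 0.012900 × 0.578 + 0.033 = 0.040456.
u_2 = 0.040456 × 0.578 + 0.033 = 0.056384.
u_3 = 0.056384 × 0.578 + 0.033 = 0.065590.

Unemployment rate after three months ≈ 6.56%.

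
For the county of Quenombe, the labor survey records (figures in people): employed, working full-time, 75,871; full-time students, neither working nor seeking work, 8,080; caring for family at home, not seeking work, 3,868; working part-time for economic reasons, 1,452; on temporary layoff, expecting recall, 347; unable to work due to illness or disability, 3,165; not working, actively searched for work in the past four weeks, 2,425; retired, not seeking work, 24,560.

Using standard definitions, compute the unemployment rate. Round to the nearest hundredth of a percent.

Employed = 75,871 + 1,452 = 77,323 (anyone who worked, including part-time for economic reasons, counts as employed).
Unemployed = 347 + 2,425 = 2,772 (jobless and actively searching, or on temporary layoff).
Labor force = 77,323 + 2,772 = 80,095.
Unemployment rate = 2,772 / 80,095 = 3.46%.

Unemployment rate ≈ 3.46%.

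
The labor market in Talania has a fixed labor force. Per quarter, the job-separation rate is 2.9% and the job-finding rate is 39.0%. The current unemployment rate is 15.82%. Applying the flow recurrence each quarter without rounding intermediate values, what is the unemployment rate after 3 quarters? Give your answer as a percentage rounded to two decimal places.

Unemployment rate after three quarters ≈ 8.67%.

With a fixed labor force, u_{t+1} = u_t + s·(1−u_t) − f·u_t = u_t·(1−s−f) + s.
Here 1−s−f = 0.581 and s = 0.029.
u_1 = 0.158200 × 0.581 + 0.029 = 0.120914.
u_2 = 0.120914 × 0.581 + 0.029 = 0.099251.
u_3 = 0.099251 × 0.581 + 0.029 = 0.086665.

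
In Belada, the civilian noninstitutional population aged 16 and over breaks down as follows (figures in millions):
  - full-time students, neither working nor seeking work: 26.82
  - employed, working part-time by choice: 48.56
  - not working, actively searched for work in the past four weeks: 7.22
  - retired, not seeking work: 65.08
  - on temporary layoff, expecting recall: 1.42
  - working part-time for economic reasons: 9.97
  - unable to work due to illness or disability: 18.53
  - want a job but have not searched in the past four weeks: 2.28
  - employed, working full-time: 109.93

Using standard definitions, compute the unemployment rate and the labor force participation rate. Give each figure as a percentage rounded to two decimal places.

Unemployment rate ≈ 4.88%; labor force participation rate ≈ 61.11%.

Employed = 48.56 + 9.97 + 109.93 = 168.46 million (anyone who worked, including part-time for economic reasons, counts as employed).
Unemployed = 7.22 + 1.42 = 8.64 million (jobless and actively searching, or on temporary layoff).
Labor force = 168.46 + 8.64 = 177.10 million.
Not in labor force = 26.82 + 65.08 + 18.53 + 2.28 = 112.71 million (those not working and not actively searching are outside the labor force — including those who want a job but have given up searching).
Civilian working-age population = 177.10 + 112.71 = 289.81 million.
Unemployment rate = 8.64 / 177.10 = 4.88%.
Labor force participation rate = 177.10 / 289.81 = 61.11%.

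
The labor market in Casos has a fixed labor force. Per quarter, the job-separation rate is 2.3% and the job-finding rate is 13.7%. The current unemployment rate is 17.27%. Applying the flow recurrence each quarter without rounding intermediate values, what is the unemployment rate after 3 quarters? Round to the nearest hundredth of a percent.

With a fixed labor force, u_{t+1} = u_t + s·(1−u_t) − f·u_t = u_t·(1−s−f) + s.
Here 1−s−f = 0.840 and s = 0.023.
u_1 = 0.172700 × 0.840 + 0.023 = 0.168068.
u_2 = 0.168068 × 0.840 + 0.023 = 0.164177.
u_3 = 0.164177 × 0.840 + 0.023 = 0.160909.

Unemployment rate after three quarters ≈ 16.09%.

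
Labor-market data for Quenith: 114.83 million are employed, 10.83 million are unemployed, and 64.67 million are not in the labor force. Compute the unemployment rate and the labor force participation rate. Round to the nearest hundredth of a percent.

Labor force = employed + unemployed = 114.83 + 10.83 = 125.66 million.
Working-age population = 125.66 + 64.67 = 190.33 million.
Unemployment rate = 10.83 / 125.66 = 8.62%.
Labor force participation rate = 125.66 / 190.33 = 66.02%.

Unemployment rate ≈ 8.62%; labor force participation rate ≈ 66.02%.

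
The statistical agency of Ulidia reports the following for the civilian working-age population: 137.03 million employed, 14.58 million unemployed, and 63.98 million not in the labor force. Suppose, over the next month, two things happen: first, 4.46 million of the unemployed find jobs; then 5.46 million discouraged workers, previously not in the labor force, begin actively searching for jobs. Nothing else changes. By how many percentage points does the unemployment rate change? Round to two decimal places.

The unemployment rate changes by +0.30 percentage points.

Initially, labor force = 137.03 + 14.58 = 151.61 million, so u = 14.58/151.61 = 9.62%.
After the first change, unemployed falls and employed rises by 4.46; labor force unchanged → E = 141.49, U = 10.12, labor force = 151.61 million.
After the second change, unemployed and labor force both rise by 5.46 → E = 141.49, U = 15.58, labor force = 157.07 million.
New unemployment rate = 15.58 / 157.07 = 9.92%.
Change = 9.92% − 9.62% = +0.30 percentage points.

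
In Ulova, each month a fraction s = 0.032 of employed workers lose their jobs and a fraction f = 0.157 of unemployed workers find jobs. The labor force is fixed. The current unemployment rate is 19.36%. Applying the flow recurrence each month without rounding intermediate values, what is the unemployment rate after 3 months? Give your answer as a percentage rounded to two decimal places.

With a fixed labor force, u_{t+1} = u_t + s·(1−u_t) − f·u_t = u_t·(1−s−f) + s.
Here 1−s−f = 0.811 and s = 0.032.
u_1 = 0.193600 × 0.811 + 0.032 = 0.189010.
u_2 = 0.189010 × 0.811 + 0.032 = 0.185287.
u_3 = 0.185287 × 0.811 + 0.032 = 0.182268.

Unemployment rate after three months ≈ 18.23%.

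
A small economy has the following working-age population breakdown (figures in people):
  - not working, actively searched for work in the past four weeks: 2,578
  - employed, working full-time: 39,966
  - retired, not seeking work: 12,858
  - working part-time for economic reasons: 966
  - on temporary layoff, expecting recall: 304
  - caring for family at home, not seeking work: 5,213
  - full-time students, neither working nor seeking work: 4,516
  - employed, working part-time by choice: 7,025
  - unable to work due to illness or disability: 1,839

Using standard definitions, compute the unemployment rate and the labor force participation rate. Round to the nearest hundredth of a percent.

Unemployment rate ≈ 5.67%; labor force participation rate ≈ 67.55%.

Employed = 39,966 + 966 + 7,025 = 47,957 (anyone who worked, including part-time for economic reasons, counts as employed).
Unemployed = 2,578 + 304 = 2,882 (jobless and actively searching, or on temporary layoff).
Labor force = 47,957 + 2,882 = 50,839.
Not in labor force = 12,858 + 5,213 + 4,516 + 1,839 = 24,426 (those not working and not actively searching are outside the labor force).
Civilian working-age population = 50,839 + 24,426 = 75,265.
Unemployment rate = 2,882 / 50,839 = 5.67%.
Labor force participation rate = 50,839 / 75,265 = 67.55%.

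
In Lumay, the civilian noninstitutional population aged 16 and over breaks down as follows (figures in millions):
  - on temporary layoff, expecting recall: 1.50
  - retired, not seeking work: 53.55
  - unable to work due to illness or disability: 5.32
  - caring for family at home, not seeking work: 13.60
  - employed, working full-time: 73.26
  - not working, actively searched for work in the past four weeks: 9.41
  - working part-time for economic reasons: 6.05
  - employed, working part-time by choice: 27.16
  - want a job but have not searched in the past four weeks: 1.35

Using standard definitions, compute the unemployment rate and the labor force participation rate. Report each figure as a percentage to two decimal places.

Employed = 73.26 + 6.05 + 27.16 = 106.47 million (anyone who worked, including part-time for economic reasons, counts as employed).
Unemployed = 1.50 + 9.41 = 10.91 million (jobless and actively searching, or on temporary layoff).
Labor force = 106.47 + 10.91 = 117.38 million.
Not in labor force = 53.55 + 5.32 + 13.60 + 1.35 = 73.82 million (those not working and not actively searching are outside the labor force — including those who want a job but have given up searching).
Civilian working-age population = 117.38 + 73.82 = 191.20 million.
Unemployment rate = 10.91 / 117.38 = 9.29%.
Labor force participation rate = 117.38 / 191.20 = 61.39%.

Unemployment rate ≈ 9.29%; labor force participation rate ≈ 61.39%.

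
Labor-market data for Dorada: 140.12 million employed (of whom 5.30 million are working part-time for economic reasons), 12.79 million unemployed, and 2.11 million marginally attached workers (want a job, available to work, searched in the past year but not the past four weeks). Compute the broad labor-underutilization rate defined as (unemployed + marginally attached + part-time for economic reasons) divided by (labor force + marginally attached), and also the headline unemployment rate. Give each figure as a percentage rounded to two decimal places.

Broad underutilization rate ≈ 13.03%; headline unemployment rate ≈ 8.36%.

Labor force = 140.12 + 12.79 = 152.91 million.
Numerator = 12.79 + 2.11 + 5.30 = 20.20 million.
Denominator = 152.91 + 2.11 = 155.02 million.
Broad rate = 20.20 / 155.02 = 13.03%.
Headline unemployment rate = 12.79 / 152.91 = 8.36%.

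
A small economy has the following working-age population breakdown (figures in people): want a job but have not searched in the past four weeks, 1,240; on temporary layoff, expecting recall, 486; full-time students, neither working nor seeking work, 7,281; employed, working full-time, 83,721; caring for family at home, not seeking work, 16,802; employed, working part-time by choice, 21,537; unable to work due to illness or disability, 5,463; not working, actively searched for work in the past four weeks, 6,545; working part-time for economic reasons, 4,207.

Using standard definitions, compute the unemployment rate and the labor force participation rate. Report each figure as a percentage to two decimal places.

Employed = 83,721 + 21,537 + 4,207 = 109,465 (anyone who worked, including part-time for economic reasons, counts as employed).
Unemployed = 486 + 6,545 = 7,031 (jobless and actively searching, or on temporary layoff).
Labor force = 109,465 + 7,031 = 116,496.
Not in labor force = 1,240 + 7,281 + 16,802 + 5,463 = 30,786 (those not working and not actively searching are outside the labor force — including those who want a job but have given up searching).
Civilian working-age population = 116,496 + 30,786 = 147,282.
Unemployment rate = 7,031 / 116,496 = 6.04%.
Labor force participation rate = 116,496 / 147,282 = 79.10%.

Unemployment rate ≈ 6.04%; labor force participation rate ≈ 79.10%.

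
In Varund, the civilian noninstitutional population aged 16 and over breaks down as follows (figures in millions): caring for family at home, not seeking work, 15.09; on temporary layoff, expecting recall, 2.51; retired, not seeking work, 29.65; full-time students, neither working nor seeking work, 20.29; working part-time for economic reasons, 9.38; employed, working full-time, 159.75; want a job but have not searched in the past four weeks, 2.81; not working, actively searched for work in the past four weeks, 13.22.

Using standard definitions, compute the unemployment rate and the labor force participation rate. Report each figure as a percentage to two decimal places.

Employed = 9.38 + 159.75 = 169.13 million (anyone who worked, including part-time for economic reasons, counts as employed).
Unemployed = 2.51 + 13.22 = 15.73 million (jobless and actively searching, or on temporary layoff).
Labor force = 169.13 + 15.73 = 184.86 million.
Not in labor force = 15.09 + 29.65 + 20.29 + 2.81 = 67.84 million (those not working and not actively searching are outside the labor force — including those who want a job but have given up searching).
Civilian working-age population = 184.86 + 67.84 = 252.70 million.
Unemployment rate = 15.73 / 184.86 = 8.51%.
Labor force participation rate = 184.86 / 252.70 = 73.15%.

Unemployment rate ≈ 8.51%; labor force participation rate ≈ 73.15%.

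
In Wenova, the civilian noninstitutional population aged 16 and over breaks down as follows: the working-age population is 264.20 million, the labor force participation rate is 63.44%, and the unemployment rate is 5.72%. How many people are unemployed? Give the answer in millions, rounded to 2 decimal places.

Labor force = 0.6344 × 264.20 = 167.61 million.
Unemployed = 0.0572 × 167.61 ≈ 9.59 million.

About 9.59 million are unemployed.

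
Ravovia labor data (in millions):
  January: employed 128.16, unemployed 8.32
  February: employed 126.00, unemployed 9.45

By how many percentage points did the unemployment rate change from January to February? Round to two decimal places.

January: labor force = 128.16 + 8.32 = 136.48; u = 8.32/136.48 = 6.10%.
February: labor force = 126.00 + 9.45 = 135.45; u = 9.45/135.45 = 6.98%.
Change = 6.98% − 6.10% = +0.88 pp.

The unemployment rate changed by +0.88 percentage points.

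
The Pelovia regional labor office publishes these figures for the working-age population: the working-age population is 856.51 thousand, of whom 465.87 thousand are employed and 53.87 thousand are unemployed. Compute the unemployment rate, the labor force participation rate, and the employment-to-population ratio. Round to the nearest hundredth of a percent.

Unemployment rate ≈ 10.36%; labor force participation rate ≈ 60.68%; employment-population ratio ≈ 54.39%.

Labor force = employed + unemployed = 465.87 + 53.87 = 519.74 thousand.
Unemployment rate = 53.87 / 519.74 = 10.36%.
Labor force participation rate = 519.74 / 856.51 = 60.68%.
Employment-population ratio = 465.87 / 856.51 = 54.39%.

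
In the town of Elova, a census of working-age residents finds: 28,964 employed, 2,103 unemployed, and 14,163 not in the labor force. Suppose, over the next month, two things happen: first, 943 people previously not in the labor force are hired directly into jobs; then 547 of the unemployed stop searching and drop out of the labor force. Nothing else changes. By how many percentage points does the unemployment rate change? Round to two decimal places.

Initially, labor force = 28,964 + 2,103 = 31,067, so u = 2,103/31,067 = 6.77%.
After the first change, employed and labor force both rise by 943; unemployed unchanged → E = 29,907, U = 2,103, labor force = 32,010.
After the second change, unemployed and labor force both fall by 547 → E = 29,907, U = 1,556, labor force = 31,463.
New unemployment rate = 1,556 / 31,463 = 4.95%.
Change = 4.95% − 6.77% = −1.82 percentage points.

The unemployment rate changes by −1.82 percentage points.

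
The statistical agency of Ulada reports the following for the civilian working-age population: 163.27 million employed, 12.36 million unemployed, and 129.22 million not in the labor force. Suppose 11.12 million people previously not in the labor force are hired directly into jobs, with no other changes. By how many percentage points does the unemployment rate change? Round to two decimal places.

Initially, labor force = 163.27 + 12.36 = 175.63 million, so u = 12.36/175.63 = 7.04%.
After the change, employed and labor force both rise by 11.12; unemployed unchanged → E = 174.39, U = 12.36, labor force = 186.75 million.
New unemployment rate = 12.36 / 186.75 = 6.62%.
Change = 6.62% − 7.04% = −0.42 percentage points.

The unemployment rate changes by −0.42 percentage points.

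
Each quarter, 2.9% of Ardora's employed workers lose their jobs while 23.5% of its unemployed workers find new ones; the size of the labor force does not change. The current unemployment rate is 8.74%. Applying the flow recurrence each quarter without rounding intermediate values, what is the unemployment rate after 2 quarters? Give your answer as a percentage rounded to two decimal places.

With a fixed labor force, u_{t+1} = u_t + s·(1−u_t) − f·u_t = u_t·(1−s−f) + s.
Here 1−s−f = 0.736 and s = 0.029.
u_1 = 0.087400 × 0.736 + 0.029 = 0.093326.
u_2 = 0.093326 × 0.736 + 0.029 = 0.097688.

Unemployment rate after two quarters ≈ 9.77%.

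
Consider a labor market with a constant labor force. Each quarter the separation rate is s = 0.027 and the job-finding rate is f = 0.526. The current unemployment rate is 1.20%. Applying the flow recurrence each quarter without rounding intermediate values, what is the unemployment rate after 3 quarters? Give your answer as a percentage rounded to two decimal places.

Unemployment rate after three quarters ≈ 4.55%.

With a fixed labor force, u_{t+1} = u_t + s·(1−u_t) − f·u_t = u_t·(1−s−f) + s.
Here 1−s−f = 0.447 and s = 0.027.
u_1 = 0.012000 × 0.447 + 0.027 = 0.032364.
u_2 = 0.032364 × 0.447 + 0.027 = 0.041467.
u_3 = 0.041467 × 0.447 + 0.027 = 0.045536.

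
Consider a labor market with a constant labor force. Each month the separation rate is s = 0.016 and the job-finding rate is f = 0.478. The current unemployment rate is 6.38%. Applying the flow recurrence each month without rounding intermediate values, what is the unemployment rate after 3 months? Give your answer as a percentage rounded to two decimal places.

With a fixed labor force, u_{t+1} = u_t + s·(1−u_t) − f·u_t = u_t·(1−s−f) + s.
Here 1−s−f = 0.506 and s = 0.016.
u_1 = 0.063800 × 0.506 + 0.016 = 0.048283.
u_2 = 0.048283 × 0.506 + 0.016 = 0.040431.
u_3 = 0.040431 × 0.506 + 0.016 = 0.036458.

Unemployment rate after three months ≈ 3.65%.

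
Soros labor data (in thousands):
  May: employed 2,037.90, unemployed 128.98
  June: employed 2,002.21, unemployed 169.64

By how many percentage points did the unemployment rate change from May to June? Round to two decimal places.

May: labor force = 2,037.90 + 128.98 = 2,166.88; u = 128.98/2,166.88 = 5.95%.
June: labor force = 2,002.21 + 169.64 = 2,171.85; u = 169.64/2,171.85 = 7.81%.
Change = 7.81% − 5.95% = +1.86 pp.

The unemployment rate changed by +1.86 percentage points.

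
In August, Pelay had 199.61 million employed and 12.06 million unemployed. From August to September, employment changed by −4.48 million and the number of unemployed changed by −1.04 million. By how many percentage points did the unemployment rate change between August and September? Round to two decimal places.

August: labor force = 199.61 + 12.06 = 211.67; u = 12.06/211.67 = 5.70%.
September: labor force = 195.13 + 11.02 = 206.15; u = 11.02/206.15 = 5.35%.
Change = 5.35% − 5.70% = −0.35 pp.

The unemployment rate changed by −0.35 percentage points.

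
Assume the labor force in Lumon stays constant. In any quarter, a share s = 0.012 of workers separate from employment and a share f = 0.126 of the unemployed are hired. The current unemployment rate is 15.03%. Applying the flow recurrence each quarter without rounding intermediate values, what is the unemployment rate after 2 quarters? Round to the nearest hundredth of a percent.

With a fixed labor force, u_{t+1} = u_t + s·(1−u_t) − f·u_t = u_t·(1−s−f) + s.
Here 1−s−f = 0.862 and s = 0.012.
u_1 = 0.150300 × 0.862 + 0.012 = 0.141559.
u_2 = 0.141559 × 0.862 + 0.012 = 0.134024.

Unemployment rate after two quarters ≈ 13.40%.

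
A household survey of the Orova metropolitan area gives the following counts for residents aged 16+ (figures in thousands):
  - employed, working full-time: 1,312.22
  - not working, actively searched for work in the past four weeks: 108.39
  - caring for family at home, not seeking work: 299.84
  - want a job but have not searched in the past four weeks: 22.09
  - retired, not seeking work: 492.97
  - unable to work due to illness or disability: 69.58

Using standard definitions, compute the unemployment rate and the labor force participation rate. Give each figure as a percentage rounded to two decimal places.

Employed = 1,312.22 thousand.
Unemployed = 108.39 thousand.
Labor force = 1,312.22 + 108.39 = 1,420.61 thousand.
Not in labor force = 299.84 + 22.09 + 492.97 + 69.58 = 884.48 thousand (those not working and not actively searching are outside the labor force — including those who want a job but have given up searching).
Civilian working-age population = 1,420.61 + 884.48 = 2,305.09 thousand.
Unemployment rate = 108.39 / 1,420.61 = 7.63%.
Labor force participation rate = 1,420.61 / 2,305.09 = 61.63%.

Unemployment rate ≈ 7.63%; labor force participation rate ≈ 61.63%.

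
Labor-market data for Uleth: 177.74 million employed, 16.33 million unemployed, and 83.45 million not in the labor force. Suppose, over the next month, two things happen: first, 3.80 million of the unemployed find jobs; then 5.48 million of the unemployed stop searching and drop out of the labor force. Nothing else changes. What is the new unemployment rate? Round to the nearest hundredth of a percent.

Initially, labor force = 177.74 + 16.33 = 194.07 million, so u = 16.33/194.07 = 8.41%.
After the first change, unemployed falls and employed rises by 3.80; labor force unchanged → E = 181.54, U = 12.53, labor force = 194.07 million.
After the second change, unemployed and labor force both fall by 5.48 → E = 181.54, U = 7.05, labor force = 188.59 million.
New unemployment rate = 7.05 / 188.59 = 3.74%.

New unemployment rate ≈ 3.74%.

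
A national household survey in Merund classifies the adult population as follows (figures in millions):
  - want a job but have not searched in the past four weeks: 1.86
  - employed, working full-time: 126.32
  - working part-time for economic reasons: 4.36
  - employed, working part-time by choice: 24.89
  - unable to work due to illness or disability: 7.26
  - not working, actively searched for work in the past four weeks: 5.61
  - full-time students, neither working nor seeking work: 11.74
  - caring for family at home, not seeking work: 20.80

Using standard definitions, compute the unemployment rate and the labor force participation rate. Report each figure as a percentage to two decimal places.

Employed = 126.32 + 4.36 + 24.89 = 155.57 million (anyone who worked, including part-time for economic reasons, counts as employed).
Unemployed = 5.61 million.
Labor force = 155.57 + 5.61 = 161.18 million.
Not in labor force = 1.86 + 7.26 + 11.74 + 20.80 = 41.66 million (those not working and not actively searching are outside the labor force — including those who want a job but have given up searching).
Civilian working-age population = 161.18 + 41.66 = 202.84 million.
Unemployment rate = 5.61 / 161.18 = 3.48%.
Labor force participation rate = 161.18 / 202.84 = 79.46%.

Unemployment rate ≈ 3.48%; labor force participation rate ≈ 79.46%.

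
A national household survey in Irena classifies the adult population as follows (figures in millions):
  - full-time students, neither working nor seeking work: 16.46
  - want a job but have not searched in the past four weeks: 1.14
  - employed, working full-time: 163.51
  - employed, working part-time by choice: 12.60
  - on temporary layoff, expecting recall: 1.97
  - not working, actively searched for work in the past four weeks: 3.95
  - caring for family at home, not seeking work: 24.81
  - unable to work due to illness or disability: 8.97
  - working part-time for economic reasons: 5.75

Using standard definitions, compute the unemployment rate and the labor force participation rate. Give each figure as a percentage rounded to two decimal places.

Employed = 163.51 + 12.60 + 5.75 = 181.86 million (anyone who worked, including part-time for economic reasons, counts as employed).
Unemployed = 1.97 + 3.95 = 5.92 million (jobless and actively searching, or on temporary layoff).
Labor force = 181.86 + 5.92 = 187.78 million.
Not in labor force = 16.46 + 1.14 + 24.81 + 8.97 = 51.38 million (those not working and not actively searching are outside the labor force — including those who want a job but have given up searching).
Civilian working-age population = 187.78 + 51.38 = 239.16 million.
Unemployment rate = 5.92 / 187.78 = 3.15%.
Labor force participation rate = 187.78 / 239.16 = 78.52%.

Unemployment rate ≈ 3.15%; labor force participation rate ≈ 78.52%.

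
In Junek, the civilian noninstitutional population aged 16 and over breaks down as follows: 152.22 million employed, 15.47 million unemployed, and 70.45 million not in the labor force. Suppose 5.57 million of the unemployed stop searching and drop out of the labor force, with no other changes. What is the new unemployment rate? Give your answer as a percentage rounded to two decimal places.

New unemployment rate ≈ 6.11%.

Initially, labor force = 152.22 + 15.47 = 167.69 million, so u = 15.47/167.69 = 9.23%.
After the change, unemployed and labor force both fall by 5.57 → E = 152.22, U = 9.90, labor force = 162.12 million.
New unemployment rate = 9.90 / 162.12 = 6.11%.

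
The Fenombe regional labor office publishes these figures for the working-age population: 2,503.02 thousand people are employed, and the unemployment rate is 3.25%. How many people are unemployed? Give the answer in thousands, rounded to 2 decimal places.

About 84.08 thousand are unemployed.

Let U be the number unemployed. The labor force is E + U, and U/(E+U) = 0.0325.
So U = 0.0325 × 2,503.02 / (1 − 0.0325) = 81.3482 / 0.9675 ≈ 84.08 thousand.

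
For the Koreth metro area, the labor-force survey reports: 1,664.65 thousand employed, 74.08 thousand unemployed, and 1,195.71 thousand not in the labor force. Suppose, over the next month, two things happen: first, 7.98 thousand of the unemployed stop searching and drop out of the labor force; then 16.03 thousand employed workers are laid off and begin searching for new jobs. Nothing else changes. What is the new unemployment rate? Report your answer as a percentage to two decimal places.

Initially, labor force = 1,664.65 + 74.08 = 1,738.73 thousand, so u = 74.08/1,738.73 = 4.26%.
After the first change, unemployed and labor force both fall by 7.98 → E = 1,664.65, U = 66.10, labor force = 1,730.75 thousand.
After the second change, employed falls and unemployed rises by 16.03; labor force unchanged → E = 1,648.62, U = 82.13, labor force = 1,730.75 thousand.
New unemployment rate = 82.13 / 1,730.75 = 4.75%.

New unemployment rate ≈ 4.75%.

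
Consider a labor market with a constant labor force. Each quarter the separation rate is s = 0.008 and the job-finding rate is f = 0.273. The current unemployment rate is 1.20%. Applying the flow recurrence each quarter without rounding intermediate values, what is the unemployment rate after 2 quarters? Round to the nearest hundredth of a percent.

Unemployment rate after two quarters ≈ 2.00%.

With a fixed labor force, u_{t+1} = u_t + s·(1−u_t) − f·u_t = u_t·(1−s−f) + s.
Here 1−s−f = 0.719 and s = 0.008.
u_1 = 0.012000 × 0.719 + 0.008 = 0.016628.
u_2 = 0.016628 × 0.719 + 0.008 = 0.019956.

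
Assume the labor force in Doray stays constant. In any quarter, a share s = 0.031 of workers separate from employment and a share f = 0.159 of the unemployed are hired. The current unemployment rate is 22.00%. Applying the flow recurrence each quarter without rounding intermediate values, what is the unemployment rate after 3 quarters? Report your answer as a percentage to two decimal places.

With a fixed labor force, u_{t+1} = u_t + s·(1−u_t) − f·u_t = u_t·(1−s−f) + s.
Here 1−s−f = 0.810 and s = 0.031.
u_1 = 0.220000 × 0.810 + 0.031 = 0.209200.
u_2 = 0.209200 × 0.810 + 0.031 = 0.200452.
u_3 = 0.200452 × 0.810 + 0.031 = 0.193366.

Unemployment rate after three quarters ≈ 19.34%.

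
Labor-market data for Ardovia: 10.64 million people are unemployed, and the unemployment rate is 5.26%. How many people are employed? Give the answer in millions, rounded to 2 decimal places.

About 191.64 million are employed.

Labor force = U / u = 10.64 / 0.0526 ≈ 202.28 million.
Employed = labor force − unemployed = 202.28 − 10.64 = 191.64 million.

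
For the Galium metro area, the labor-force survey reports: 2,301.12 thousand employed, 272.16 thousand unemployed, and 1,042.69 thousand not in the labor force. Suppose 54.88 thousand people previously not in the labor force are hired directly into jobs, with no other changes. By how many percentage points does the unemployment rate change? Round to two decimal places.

The unemployment rate changes by −0.22 percentage points.

Initially, labor force = 2,301.12 + 272.16 = 2,573.28 thousand, so u = 272.16/2,573.28 = 10.58%.
After the change, employed and labor force both rise by 54.88; unemployed unchanged → E = 2,356.00, U = 272.16, labor force = 2,628.16 thousand.
New unemployment rate = 272.16 / 2,628.16 = 10.36%.
Change = 10.36% − 10.58% = −0.22 percentage points.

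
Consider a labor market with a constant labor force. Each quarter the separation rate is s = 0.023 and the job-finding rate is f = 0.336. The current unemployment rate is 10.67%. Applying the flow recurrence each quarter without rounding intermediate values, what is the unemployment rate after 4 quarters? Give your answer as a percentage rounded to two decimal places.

With a fixed labor force, u_{t+1} = u_t + s·(1−u_t) − f·u_t = u_t·(1−s−f) + s.
Here 1−s−f = 0.641 and s = 0.023.
u_1 = 0.106700 × 0.641 + 0.023 = 0.091395.
u_2 = 0.091395 × 0.641 + 0.023 = 0.081584.
u_3 = 0.081584 × 0.641 + 0.023 = 0.075295.
u_4 = 0.075295 × 0.641 + 0.023 = 0.071264.

Unemployment rate after four quarters ≈ 7.13%.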